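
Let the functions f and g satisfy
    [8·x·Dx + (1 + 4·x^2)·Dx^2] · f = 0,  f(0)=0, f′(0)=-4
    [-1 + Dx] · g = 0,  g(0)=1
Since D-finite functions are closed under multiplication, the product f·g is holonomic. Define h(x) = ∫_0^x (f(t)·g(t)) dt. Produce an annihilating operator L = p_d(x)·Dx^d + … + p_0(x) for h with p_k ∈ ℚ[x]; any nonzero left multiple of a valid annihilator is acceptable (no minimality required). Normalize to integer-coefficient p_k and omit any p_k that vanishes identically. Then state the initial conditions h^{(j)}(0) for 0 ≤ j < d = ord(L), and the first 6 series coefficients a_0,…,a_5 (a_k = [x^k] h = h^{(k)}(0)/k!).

f: a_k = 0, -4, 0, 16/3, 0, -64/5, …
g: a_k = 1, 1, 1/2, 1/6, 1/24, 1/120, …
f·g: L₀ = L_f ⊗_s L_g, ord ≤ 2·1.
h=∫₀ˣh₀: take L = L₀·Dx.
L = (1 - 8·x + 4·x^2)·Dx + (-2 + 8·x - 8·x^2)·Dx^2 + (1 + 4·x^2)·Dx^3  (order 3).
h: a_k = 0, 0, -2, -4/3, 5/6, 14/15, …
ICs: h(0) = 0, h′(0) = 0, h′′(0) = -4.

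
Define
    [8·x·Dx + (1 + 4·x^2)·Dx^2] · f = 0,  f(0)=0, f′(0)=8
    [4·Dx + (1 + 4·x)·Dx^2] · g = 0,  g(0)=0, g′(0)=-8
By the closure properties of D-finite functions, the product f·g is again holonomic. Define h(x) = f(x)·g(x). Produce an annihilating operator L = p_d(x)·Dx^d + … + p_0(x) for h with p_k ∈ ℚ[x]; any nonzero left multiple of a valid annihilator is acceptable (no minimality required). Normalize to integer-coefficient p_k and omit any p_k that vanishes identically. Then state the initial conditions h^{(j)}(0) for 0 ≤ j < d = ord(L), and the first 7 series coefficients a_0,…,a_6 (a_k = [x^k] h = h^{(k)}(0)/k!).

L = (96 + 640·x + 1408·x^2 + 7680·x^3 + 15360·x^4 + 26624·x^5 + 8192·x^7)·Dx + (24 + 320·x + 2656·x^2 + 9728·x^3 + 28160·x^4 + 47616·x^5 + 71680·x^6 + 6144·x^7 + 28672·x^8)·Dx^2 + (12 + 104·x + 672·x^2 + 2976·x^3 + 8256·x^4 + 18048·x^5 + 24576·x^6 + 35328·x^7 + 6144·x^8 + 16384·x^9)·Dx^3 + (1 + 12·x + 68·x^2 + 256·x^3 + 696·x^4 + 1536·x^5 + 2688·x^6 + 3072·x^7 + 4224·x^8 + 1024·x^9 + 2048·x^10)·Dx^4  (order 4).
h: a_k = 0, 0, -64, 128, -256, 2560/3, -136192/45, …
ICs: h(0) = 0, h′(0) = 0, h′′(0) = -128, h′′′(0) = 768.

f: a_k = 0, 8, 0, -32/3, 0, 128/5, 0, …
g: a_k = 0, -8, 16, -128/3, 128, -2048/5, 4096/3, …
Product ⇒ symmetric product L₀, ord ≤ 4.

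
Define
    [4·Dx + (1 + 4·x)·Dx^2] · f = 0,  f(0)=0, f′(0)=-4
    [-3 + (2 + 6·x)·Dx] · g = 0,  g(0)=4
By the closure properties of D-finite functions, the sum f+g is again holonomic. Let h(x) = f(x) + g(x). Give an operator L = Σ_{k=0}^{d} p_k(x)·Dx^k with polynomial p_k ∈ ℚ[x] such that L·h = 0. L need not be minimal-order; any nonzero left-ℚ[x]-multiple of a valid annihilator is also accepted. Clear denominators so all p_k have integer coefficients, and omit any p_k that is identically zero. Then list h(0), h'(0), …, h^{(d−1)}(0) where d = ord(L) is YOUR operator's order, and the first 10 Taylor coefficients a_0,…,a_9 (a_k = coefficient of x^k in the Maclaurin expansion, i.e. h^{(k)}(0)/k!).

L = (84 + 144·x)·Dx + (101 + 552·x + 720·x^2)·Dx^2 + (10 + 94·x + 288·x^2 + 288·x^3)·Dx^3  (order 3).
h: a_k = 4, 2, 7/2, -175/12, 1643/32, -57031/320, 478361/768, -7883411/3584, 64294195/8192, -4168307191/147456, …
ICs: h(0) = 4, h′(0) = 2, h′′(0) = 7.

f: a_k = 0, -4, 8, -64/3, 64, -1024/5, 2048/3, -16384/7, 8192, -262144/9, …
g: a_k = 4, 6, -9/2, 27/4, -405/32, 1701/64, -15309/256, 72171/512, -2814669/8192, 14073345/16384, …
h₀=f+g: left-lcm gives L₀, ord ≤ 3.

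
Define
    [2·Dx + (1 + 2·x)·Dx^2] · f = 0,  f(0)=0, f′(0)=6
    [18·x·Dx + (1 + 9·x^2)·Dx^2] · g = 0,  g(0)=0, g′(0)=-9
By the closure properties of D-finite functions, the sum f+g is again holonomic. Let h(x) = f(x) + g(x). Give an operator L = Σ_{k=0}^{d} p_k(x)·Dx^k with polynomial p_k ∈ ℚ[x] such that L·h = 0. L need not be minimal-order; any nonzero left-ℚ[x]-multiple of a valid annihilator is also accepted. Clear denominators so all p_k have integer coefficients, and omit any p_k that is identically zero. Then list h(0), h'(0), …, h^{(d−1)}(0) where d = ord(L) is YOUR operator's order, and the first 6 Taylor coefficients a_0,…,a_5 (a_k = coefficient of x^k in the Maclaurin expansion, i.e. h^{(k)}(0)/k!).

L = (-18 - 108·x + 486·x^2 + 324·x^3)·Dx + (-13 - 36·x + 135·x^2 + 972·x^3 + 648·x^4)·Dx^2 + (-1 + 7·x + 18·x^2 + 81·x^3 + 243·x^4 + 162·x^5)·Dx^3  (order 3).
h: a_k = 0, -3, -6, 35, -12, -633/5, …
ICs: h(0) = 0, h′(0) = -3, h′′(0) = -12.

f: a_k = 0, 6, -6, 8, -12, 96/5, …
g: a_k = 0, -9, 0, 27, 0, -729/5, …
L₀ := lclm(L_f,L_g); ord L₀ ≤ 2+2.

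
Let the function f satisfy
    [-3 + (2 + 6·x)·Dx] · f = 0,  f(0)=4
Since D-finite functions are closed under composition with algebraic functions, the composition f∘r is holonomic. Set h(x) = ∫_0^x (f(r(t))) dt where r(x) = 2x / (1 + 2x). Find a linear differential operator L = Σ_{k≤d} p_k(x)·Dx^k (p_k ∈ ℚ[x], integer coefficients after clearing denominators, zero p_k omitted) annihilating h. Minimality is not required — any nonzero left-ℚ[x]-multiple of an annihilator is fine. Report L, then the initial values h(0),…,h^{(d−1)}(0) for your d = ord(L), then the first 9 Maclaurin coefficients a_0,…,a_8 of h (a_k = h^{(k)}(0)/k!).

L = -3·Dx + (1 + 10·x + 16·x^2)·Dx^2  (order 2).
h: a_k = 0, 4, 6, -14, 87/2, -1677/10, 3023/4, -106305/28, 658335/32, …
ICs: h(0) = 0, h′(0) = 4.

f: a_k = 4, 6, -9/2, 27/4, -405/32, 1701/64, -15309/256, 72171/512, -2814669/8192, …
L₀ from L_f via x↦r, Dx↦r'^{-1}Dx.
h=∫h₀ ⇒ L = L₀·Dx.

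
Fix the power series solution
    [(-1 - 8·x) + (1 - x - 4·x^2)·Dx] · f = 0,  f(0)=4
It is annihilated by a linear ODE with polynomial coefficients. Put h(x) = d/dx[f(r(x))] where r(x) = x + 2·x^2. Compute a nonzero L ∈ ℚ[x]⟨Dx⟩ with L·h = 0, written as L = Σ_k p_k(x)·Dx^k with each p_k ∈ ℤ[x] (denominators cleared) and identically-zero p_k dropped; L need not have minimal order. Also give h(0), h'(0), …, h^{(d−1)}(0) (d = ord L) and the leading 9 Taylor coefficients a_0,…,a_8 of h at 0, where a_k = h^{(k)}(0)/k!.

L = (14 + 20·x + 120·x^2 + 320·x^3 + 320·x^4) + (-1 - 3·x + 10·x^2 + 40·x^3 + 80·x^4 + 64·x^5)·Dx  (order 1).
h: a_k = 4, 56, 348, 1648, 8100, 38376, 171948, 763616, 3339828, …
ICs: h(0) = 4.

f: a_k = 4, 4, 20, 36, 116, 260, 724, 1764, 4660, …
f∘r: x↦r, Dx↦Dx/r' in L_f ⇒ L₀.
Derive L from L₀ (diff closure).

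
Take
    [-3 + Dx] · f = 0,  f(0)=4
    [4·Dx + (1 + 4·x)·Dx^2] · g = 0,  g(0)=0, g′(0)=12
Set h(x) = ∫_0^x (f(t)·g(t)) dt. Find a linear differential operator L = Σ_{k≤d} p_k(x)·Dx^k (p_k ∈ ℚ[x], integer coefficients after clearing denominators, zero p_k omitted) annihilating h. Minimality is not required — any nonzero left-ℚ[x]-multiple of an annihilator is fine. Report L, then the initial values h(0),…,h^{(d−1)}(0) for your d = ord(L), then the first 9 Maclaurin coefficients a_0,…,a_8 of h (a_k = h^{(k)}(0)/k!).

L = (-3 + 36·x)·Dx + (-2 - 24·x)·Dx^2 + (1 + 4·x)·Dx^3  (order 3).
h: a_k = 0, 0, 24, 16, 46, -216/5, 863/5, -3350/7, 414129/280, …
ICs: h(0) = 0, h′(0) = 0, h′′(0) = 48.

f: a_k = 4, 12, 18, 18, 27/2, 81/10, 81/20, 243/140, 729/1120, …
g: a_k = 0, 12, -24, 64, -192, 3072/5, -2048, 49152/7, -24576, …
h₀=f·g: eliminate ⇒ L₀, order ≤ 1·2.
h=∫₀ˣh₀: take L = L₀·Dx.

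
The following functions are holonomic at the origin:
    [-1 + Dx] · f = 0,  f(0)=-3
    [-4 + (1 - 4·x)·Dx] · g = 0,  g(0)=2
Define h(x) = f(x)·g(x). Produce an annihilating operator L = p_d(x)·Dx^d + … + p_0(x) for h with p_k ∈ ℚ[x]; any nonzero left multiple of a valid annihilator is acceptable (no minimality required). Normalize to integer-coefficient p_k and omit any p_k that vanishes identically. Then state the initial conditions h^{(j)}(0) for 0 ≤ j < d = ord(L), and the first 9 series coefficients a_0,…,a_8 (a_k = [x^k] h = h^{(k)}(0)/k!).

f: a_k = -3, -3, -3/2, -1/2, -1/8, -1/40, -1/240, -1/1680, -1/13440, …
g: a_k = 2, 8, 32, 128, 512, 2048, 8192, 32768, 131072, …
f·g: L₀ = L_f ⊗_s L_g, ord ≤ 1·1.
L = (5 - 4·x) + (-1 + 4·x)·Dx  (order 1).
h: a_k = -6, -30, -123, -493, -7889/4, -157781/20, -757349/24, -106028861/840, -3392923553/6720, …
ICs: h(0) = -6.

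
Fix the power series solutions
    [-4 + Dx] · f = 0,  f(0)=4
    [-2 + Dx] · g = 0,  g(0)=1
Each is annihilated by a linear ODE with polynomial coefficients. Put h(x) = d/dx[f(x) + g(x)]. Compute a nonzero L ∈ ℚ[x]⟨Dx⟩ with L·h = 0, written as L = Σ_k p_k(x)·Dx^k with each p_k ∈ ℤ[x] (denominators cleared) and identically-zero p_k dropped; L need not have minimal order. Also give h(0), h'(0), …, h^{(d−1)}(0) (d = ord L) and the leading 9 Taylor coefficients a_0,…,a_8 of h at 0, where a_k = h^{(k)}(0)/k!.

L = 8 - 6·Dx + Dx^2  (order 2).
h: a_k = 18, 68, 132, 520/3, 172, 2056/15, 456/5, 3280/63, 2732/105, …
ICs: h(0) = 18, h′(0) = 68.

f: a_k = 4, 16, 32, 128/3, 128/3, 512/15, 1024/45, 4096/315, 2048/315, …
g: a_k = 1, 2, 2, 4/3, 2/3, 4/15, 4/45, 8/315, 2/315, …
h₀=f+g: left-lcm gives L₀, ord ≤ 2.
h=h₀': d/dx-closure on L₀ ⇒ L.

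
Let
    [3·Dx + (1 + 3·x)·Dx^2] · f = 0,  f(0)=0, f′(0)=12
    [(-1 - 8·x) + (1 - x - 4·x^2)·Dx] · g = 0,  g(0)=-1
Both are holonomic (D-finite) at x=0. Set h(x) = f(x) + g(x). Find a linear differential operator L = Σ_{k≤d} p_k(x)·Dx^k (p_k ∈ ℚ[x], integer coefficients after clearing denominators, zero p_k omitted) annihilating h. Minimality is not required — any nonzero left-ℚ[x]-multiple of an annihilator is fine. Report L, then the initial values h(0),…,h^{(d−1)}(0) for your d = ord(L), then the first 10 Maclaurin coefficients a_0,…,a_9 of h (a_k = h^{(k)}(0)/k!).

L = (-342 - 2178·x - 6624·x^2 - 6336·x^3 - 6912·x^4)·Dx + (-36 - 696·x - 4356·x^2 - 10176·x^3 - 12960·x^4 - 11520·x^5)·Dx^2 + (13 + 101·x + 191·x^2 - 225·x^3 - 1440·x^4 - 2928·x^5 - 2304·x^6)·Dx^3  (order 3).
h: a_k = -1, 11, -23, 27, -110, 647/5, -667, 5661/7, -8891/2, 5819, …
ICs: h(0) = -1, h′(0) = 11, h′′(0) = -46.

f: a_k = 0, 12, -18, 36, -81, 972/5, -486, 8748/7, -6561/2, 8748, …
g: a_k = -1, -1, -5, -9, -29, -65, -181, -441, -1165, -2929, …
h₀=f+g: left-lcm gives L₀, ord ≤ 3.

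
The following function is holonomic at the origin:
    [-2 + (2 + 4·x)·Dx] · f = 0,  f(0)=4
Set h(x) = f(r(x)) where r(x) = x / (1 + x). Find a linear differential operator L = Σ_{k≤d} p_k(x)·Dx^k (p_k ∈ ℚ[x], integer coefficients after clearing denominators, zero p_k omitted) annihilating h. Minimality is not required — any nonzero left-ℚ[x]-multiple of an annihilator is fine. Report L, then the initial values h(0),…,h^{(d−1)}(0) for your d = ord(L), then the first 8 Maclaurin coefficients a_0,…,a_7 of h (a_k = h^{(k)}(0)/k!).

L = -1 + (1 + 4·x + 3·x^2)·Dx  (order 1).
h: a_k = 4, 4, -6, 10, -37/2, 75/2, -327/4, 753/4, …
ICs: h(0) = 4.

f: a_k = 4, 4, -2, 2, -5/2, 7/2, -21/4, 33/4, …
L₀ from L_f via x↦r, Dx↦r'^{-1}Dx.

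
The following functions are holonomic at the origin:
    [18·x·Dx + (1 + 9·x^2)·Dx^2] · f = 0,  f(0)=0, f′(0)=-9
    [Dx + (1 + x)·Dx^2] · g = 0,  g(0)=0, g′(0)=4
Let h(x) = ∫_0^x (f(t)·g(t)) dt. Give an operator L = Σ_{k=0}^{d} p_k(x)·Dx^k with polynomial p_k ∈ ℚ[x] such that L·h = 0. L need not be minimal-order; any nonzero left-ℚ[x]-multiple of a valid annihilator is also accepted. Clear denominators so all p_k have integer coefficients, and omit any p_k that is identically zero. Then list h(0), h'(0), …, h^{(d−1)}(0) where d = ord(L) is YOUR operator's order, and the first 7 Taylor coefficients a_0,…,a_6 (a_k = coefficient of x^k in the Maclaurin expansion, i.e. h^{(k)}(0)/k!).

f: a_k = 0, -9, 0, 27, 0, -729/5, 0, …
g: a_k = 0, 4, -2, 4/3, -1, 4/5, -2/3, …
f·g: L₀ = L_f ⊗_s L_g, ord ≤ 2·2.
Integrate: L := L₀·Dx.
L = (1368 + 2700·x + 37584·x^2 + 95580·x^3 + 87480·x^4 + 37908·x^5 + 26244·x^7)·Dx^2 + (1298 + 9180·x + 54612·x^2 + 194724·x^3 + 324000·x^4 + 271188·x^5 + 102060·x^6 + 78732·x^7 + 91854·x^8)·Dx^3 + (76 + 2848·x + 12096·x^2 + 43992·x^3 + 117288·x^4 + 173016·x^5 + 139968·x^6 + 75816·x^7 + 78732·x^8 + 52488·x^9)·Dx^4 + (37 + 146·x + 901·x^2 + 2808·x^3 + 7362·x^4 + 15228·x^5 + 21546·x^6 + 17496·x^7 + 12393·x^8 + 13122·x^9 + 6561·x^10)·Dx^5  (order 5).
h: a_k = 0, 0, 0, -12, 9/2, 96/5, -15/2, …
ICs: h(0) = 0, h′(0) = 0, h′′(0) = 0, h′′′(0) = -72, h′′′′(0) = 108.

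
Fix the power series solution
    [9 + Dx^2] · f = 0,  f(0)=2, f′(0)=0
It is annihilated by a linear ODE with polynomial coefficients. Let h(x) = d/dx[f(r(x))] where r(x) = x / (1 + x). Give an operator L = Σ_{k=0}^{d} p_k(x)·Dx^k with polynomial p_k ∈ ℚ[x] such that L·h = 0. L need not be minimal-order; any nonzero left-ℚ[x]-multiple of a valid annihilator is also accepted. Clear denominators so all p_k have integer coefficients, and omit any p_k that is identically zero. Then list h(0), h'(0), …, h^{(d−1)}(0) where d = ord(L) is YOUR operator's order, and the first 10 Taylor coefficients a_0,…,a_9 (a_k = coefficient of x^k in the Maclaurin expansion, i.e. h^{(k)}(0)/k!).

L = (15 + 12·x + 6·x^2) + (6 + 18·x + 18·x^2 + 6·x^3)·Dx + (1 + 4·x + 6·x^2 + 4·x^3 + x^4)·Dx^2  (order 2).
h: a_k = 0, -18, 54, -81, 45, 2457/20, -9639/20, 293553/280, -491913/280, 5432751/2240, …
ICs: h(0) = 0, h′(0) = -18.

f: a_k = 2, 0, -9, 0, 27/4, 0, -81/40, 0, 729/2240, 0, …
Change of var in L_f (x↦r) gives L₀.
Derive L from L₀ (diff closure).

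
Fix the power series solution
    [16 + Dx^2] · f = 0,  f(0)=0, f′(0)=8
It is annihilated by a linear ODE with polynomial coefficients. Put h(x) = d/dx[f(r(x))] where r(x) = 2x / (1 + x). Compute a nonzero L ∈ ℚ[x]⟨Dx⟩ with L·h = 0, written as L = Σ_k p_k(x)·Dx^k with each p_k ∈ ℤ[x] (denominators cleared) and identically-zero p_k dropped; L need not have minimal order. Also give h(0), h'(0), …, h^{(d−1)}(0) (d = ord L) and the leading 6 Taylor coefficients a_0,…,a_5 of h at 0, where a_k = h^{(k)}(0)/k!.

f: a_k = 0, 8, 0, -64/3, 0, 256/15, …
Change of var in L_f (x↦r) gives L₀.
h=h₀': d/dx-closure on L₀ ⇒ L.
L = (70 + 12·x + 6·x^2) + (6 + 18·x + 18·x^2 + 6·x^3)·Dx + (1 + 4·x + 6·x^2 + 4·x^3 + x^4)·Dx^2  (order 2).
h: a_k = 16, -32, -464, 1984, -6928/3, -6240, …
ICs: h(0) = 16, h′(0) = -32.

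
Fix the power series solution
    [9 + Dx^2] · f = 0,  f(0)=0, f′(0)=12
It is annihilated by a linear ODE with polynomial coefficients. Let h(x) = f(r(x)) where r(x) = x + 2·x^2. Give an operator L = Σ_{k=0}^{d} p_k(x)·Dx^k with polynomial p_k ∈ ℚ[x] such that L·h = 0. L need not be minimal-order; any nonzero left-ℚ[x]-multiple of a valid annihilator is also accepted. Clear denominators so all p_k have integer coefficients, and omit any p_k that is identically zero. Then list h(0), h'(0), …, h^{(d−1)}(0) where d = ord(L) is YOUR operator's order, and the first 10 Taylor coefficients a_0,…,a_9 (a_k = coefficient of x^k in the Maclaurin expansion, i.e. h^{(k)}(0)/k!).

L = (9 + 108·x + 432·x^2 + 576·x^3) - 4·Dx + (1 + 4·x)·Dx^2  (order 2).
h: a_k = 0, 12, 24, -18, -108, -2079/10, -63, 45117/140, 6237/10, 562707/1120, …
ICs: h(0) = 0, h′(0) = 12.

f: a_k = 0, 12, 0, -18, 0, 81/10, 0, -243/140, 0, 243/1120, …
f∘r: x↦r, Dx↦Dx/r' in L_f ⇒ L₀.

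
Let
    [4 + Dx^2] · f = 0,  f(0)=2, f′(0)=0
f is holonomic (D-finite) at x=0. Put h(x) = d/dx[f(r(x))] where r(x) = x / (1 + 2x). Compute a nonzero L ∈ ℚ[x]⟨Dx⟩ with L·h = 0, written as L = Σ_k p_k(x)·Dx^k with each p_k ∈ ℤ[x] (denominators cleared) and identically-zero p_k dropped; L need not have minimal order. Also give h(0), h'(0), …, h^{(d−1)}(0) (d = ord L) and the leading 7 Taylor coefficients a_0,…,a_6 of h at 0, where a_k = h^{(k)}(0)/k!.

L = (28 + 96·x + 96·x^2) + (12 + 72·x + 144·x^2 + 96·x^3)·Dx + (1 + 8·x + 24·x^2 + 32·x^3 + 16·x^4)·Dx^2  (order 2).
h: a_k = 0, -8, 48, -560/3, 1760/3, -24016/15, 19488/5, …
ICs: h(0) = 0, h′(0) = -8.

f: a_k = 2, 0, -4, 0, 4/3, 0, -8/45, …
Substitute x→r, Dx→(1/r')Dx; clear ⇒ L₀.
Derive L from L₀ (diff closure).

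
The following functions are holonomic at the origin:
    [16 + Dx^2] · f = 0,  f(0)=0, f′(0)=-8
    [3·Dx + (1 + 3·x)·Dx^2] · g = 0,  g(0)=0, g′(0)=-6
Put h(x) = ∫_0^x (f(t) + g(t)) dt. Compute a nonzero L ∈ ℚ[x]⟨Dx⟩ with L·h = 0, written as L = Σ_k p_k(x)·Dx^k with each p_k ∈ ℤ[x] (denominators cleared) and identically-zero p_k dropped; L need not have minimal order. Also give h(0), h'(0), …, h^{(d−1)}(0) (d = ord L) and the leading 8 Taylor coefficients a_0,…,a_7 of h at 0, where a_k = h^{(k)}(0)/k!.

f: a_k = 0, -8, 0, 64/3, 0, -256/15, 0, 2048/315, …
g: a_k = 0, -6, 9, -18, 81/2, -486/5, 243, -4374/7, …
Weyl lclm of L_f,L_g ⇒ L₀ (ord ≤ 4).
Integrate: L := L₀·Dx.
L = (1680 + 2304·x + 3456·x^2)·Dx^2 + (272 + 1584·x + 3456·x^2 + 3456·x^3)·Dx^3 + (105 + 144·x + 216·x^2)·Dx^4 + (17 + 99·x + 216·x^2 + 216·x^3)·Dx^5  (order 5).
h: a_k = 0, 0, -7, 3, 5/6, 81/10, -857/45, 243/7, …
ICs: h(0) = 0, h′(0) = 0, h′′(0) = -14, h′′′(0) = 18, h′′′′(0) = 20.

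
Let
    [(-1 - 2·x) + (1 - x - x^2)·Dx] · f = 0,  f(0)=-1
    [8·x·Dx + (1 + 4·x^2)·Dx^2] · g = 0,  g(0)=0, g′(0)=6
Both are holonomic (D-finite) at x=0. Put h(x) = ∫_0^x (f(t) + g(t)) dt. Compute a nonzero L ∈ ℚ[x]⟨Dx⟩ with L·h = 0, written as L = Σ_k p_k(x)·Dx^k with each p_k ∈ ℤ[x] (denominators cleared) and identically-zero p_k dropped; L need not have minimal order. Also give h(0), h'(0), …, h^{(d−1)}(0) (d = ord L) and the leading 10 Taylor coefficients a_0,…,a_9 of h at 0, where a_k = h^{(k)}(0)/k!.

f: a_k = -1, -1, -2, -3, -5, -8, -13, -21, -34, -55, …
g: a_k = 0, 6, 0, -8, 0, 96/5, 0, -384/7, 0, 512/3, …
f+g: L₀ = lclm(L_f,L_g), ord ≤ 1+2.
Integrate: L := L₀·Dx.
L = (-16 + 64·x + 400·x^2 + 576·x^3 + 696·x^4 + 96·x^6)·Dx^2 + (13 + 24·x + 22·x^2 + 204·x^3 + 548·x^4 + 488·x^5 + 48·x^6 + 96·x^7)·Dx^3 + (-2 - 5·x - 14·x^2 + 2·x^3 - 13·x^4 + 92·x^5 + 48·x^6 + 16·x^7 + 16·x^8)·Dx^4  (order 4).
h: a_k = 0, -1, 5/2, -2/3, -11/4, -1, 28/15, -13/7, -531/56, -34/9, …
ICs: h(0) = 0, h′(0) = -1, h′′(0) = 5, h′′′(0) = -4.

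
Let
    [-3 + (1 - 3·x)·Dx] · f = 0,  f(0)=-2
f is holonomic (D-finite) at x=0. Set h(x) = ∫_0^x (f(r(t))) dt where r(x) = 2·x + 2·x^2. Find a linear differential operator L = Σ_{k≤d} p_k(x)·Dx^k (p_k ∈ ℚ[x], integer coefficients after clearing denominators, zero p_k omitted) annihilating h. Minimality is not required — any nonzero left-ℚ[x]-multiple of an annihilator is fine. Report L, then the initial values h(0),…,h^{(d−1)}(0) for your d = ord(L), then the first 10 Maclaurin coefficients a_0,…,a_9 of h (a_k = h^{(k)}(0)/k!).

f: a_k = -2, -6, -18, -54, -162, -486, -1458, -4374, -13122, -39366, …
h₀=f(r): pull back L_f along r ⇒ L₀.
h=∫h₀ ⇒ L = L₀·Dx.
L = (6 + 12·x)·Dx + (-1 + 6·x + 6·x^2)·Dx^2  (order 2).
h: a_k = 0, -2, -6, -28, -144, -792, -4536, -187056/7, -160704, -981792, …
ICs: h(0) = 0, h′(0) = -2.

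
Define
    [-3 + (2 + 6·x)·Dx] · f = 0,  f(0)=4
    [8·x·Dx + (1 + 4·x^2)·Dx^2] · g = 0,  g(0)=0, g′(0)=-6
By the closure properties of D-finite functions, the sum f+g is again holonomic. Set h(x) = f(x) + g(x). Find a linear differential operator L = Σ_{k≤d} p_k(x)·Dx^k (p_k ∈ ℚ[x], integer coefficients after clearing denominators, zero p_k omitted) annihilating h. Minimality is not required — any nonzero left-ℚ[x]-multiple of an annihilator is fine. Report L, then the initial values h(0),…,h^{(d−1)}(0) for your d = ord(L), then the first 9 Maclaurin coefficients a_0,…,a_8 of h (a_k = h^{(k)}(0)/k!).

L = (-48 - 360·x + 576·x^2 + 864·x^3)·Dx + (-59 - 192·x - 120·x^2 + 2304·x^3 + 3024·x^4)·Dx^2 + (-6 + 14·x + 144·x^2 + 272·x^3 + 672·x^4 + 864·x^5)·Dx^3  (order 3).
h: a_k = 4, 0, -9/2, 59/4, -405/32, 2361/320, -15309/256, 701805/3584, -2814669/8192, …
ICs: h(0) = 4, h′(0) = 0, h′′(0) = -9.

f: a_k = 4, 6, -9/2, 27/4, -405/32, 1701/64, -15309/256, 72171/512, -2814669/8192, …
g: a_k = 0, -6, 0, 8, 0, -96/5, 0, 384/7, 0, …
f+g: L₀ = lclm(L_f,L_g), ord ≤ 1+2.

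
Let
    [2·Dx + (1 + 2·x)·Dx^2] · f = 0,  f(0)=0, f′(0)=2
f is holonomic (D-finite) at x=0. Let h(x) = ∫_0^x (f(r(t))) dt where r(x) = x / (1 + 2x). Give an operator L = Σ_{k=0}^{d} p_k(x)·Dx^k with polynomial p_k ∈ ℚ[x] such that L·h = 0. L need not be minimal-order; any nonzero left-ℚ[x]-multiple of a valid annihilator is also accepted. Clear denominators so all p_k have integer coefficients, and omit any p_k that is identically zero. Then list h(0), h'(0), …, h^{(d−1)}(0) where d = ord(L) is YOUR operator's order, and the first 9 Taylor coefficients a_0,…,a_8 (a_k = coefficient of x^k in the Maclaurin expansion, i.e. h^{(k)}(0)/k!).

L = (6 + 16·x)·Dx^2 + (1 + 6·x + 8·x^2)·Dx^3  (order 3).
h: a_k = 0, 0, 1, -2, 14/3, -12, 496/15, -96, 2032/7, …
ICs: h(0) = 0, h′(0) = 0, h′′(0) = 2.

f: a_k = 0, 2, -2, 8/3, -4, 32/5, -32/3, 128/7, -32, …
L₀ from L_f via x↦r, Dx↦r'^{-1}Dx.
h=∫₀ˣh₀: take L = L₀·Dx.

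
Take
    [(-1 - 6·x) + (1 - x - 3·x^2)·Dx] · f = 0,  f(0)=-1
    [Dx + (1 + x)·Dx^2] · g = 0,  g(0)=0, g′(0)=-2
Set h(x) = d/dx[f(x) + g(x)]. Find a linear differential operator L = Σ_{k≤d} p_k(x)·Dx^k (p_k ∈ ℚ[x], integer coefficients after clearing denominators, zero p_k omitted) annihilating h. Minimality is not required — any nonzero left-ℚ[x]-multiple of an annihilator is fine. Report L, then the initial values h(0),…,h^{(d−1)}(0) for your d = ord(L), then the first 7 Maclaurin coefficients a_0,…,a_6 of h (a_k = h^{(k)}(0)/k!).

f: a_k = -1, -1, -4, -7, -19, -40, -97, …
g: a_k = 0, -2, 1, -2/3, 1/2, -2/5, 1/3, …
Sum ⇒ L₀ = lclm(L_f,L_g) in ℚ(x)⟨Dx⟩.
h₀' ⇒ L via d/dx closure of L₀.
L = (58 + 350·x + 636·x^2 + 756·x^3 + 324·x^4) + (40 + 364·x + 976·x^2 + 1632·x^3 + 1530·x^4 + 540·x^5)·Dx + (-9 - 31·x - 27·x^2 + 115·x^3 + 345·x^4 + 333·x^5 + 108·x^6)·Dx^2  (order 2).
h: a_k = -3, -6, -23, -74, -202, -580, -1521, …
ICs: h(0) = -3, h′(0) = -6.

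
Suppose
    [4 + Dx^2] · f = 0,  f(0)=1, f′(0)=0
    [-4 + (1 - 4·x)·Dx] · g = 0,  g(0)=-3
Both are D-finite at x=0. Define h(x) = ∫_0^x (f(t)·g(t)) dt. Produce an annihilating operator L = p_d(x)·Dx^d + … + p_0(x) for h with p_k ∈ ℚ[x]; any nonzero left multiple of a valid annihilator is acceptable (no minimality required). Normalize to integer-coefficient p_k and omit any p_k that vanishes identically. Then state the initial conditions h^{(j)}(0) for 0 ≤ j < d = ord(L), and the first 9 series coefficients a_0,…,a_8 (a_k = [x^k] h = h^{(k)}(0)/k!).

L = (-4 + 16·x)·Dx + 8·Dx^2 + (-1 + 4·x)·Dx^3  (order 3).
h: a_k = 0, -3, -6, -14, -42, -674/5, -1348/3, -23108/15, -80878/15, …
ICs: h(0) = 0, h′(0) = -3, h′′(0) = -12.

f: a_k = 1, 0, -2, 0, 2/3, 0, -4/45, 0, 2/315, …
g: a_k = -3, -12, -48, -192, -768, -3072, -12288, -49152, -196608, …
f·g: L₀ = L_f ⊗_s L_g, ord ≤ 2·1.
h=∫₀ˣh₀: take L = L₀·Dx.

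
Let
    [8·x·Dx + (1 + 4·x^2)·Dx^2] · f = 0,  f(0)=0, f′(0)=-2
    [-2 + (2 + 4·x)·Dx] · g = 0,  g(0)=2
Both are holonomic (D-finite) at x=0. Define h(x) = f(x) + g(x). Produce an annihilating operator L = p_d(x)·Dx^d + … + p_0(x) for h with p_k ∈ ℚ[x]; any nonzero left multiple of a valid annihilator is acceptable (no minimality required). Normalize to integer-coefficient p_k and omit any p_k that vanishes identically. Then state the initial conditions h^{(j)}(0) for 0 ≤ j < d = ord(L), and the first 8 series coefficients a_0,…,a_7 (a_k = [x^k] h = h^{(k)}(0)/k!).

f: a_k = 0, -2, 0, 8/3, 0, -32/5, 0, 128/7, …
g: a_k = 2, 2, -1, 1, -5/4, 7/4, -21/8, 33/8, …
L₀ := lclm(L_f,L_g); ord L₀ ≤ 2+1.
L = (-8 - 40·x + 96·x^2 + 96·x^3)·Dx + (-11 - 32·x + 40·x^2 + 384·x^3 + 336·x^4)·Dx^2 + (-1 + 6·x + 24·x^2 + 48·x^3 + 112·x^4 + 96·x^5)·Dx^3  (order 3).
h: a_k = 2, 0, -1, 11/3, -5/4, -93/20, -21/8, 1255/56, …
ICs: h(0) = 2, h′(0) = 0, h′′(0) = -2.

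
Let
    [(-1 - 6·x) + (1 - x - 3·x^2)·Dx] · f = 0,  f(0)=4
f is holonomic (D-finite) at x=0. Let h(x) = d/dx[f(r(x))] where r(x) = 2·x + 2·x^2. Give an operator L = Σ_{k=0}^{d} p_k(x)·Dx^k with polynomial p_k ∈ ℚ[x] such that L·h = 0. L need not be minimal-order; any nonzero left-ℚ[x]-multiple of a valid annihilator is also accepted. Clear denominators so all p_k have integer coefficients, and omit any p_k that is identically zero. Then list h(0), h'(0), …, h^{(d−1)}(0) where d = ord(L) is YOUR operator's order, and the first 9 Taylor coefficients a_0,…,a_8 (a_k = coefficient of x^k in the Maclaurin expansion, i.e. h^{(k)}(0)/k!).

f: a_k = 4, 4, 16, 28, 76, 160, 388, 868, 2032, …
f∘r: x↦r, Dx↦Dx/r' in L_f ⇒ L₀.
h=h₀': d/dx-closure on L₀ ⇒ L.
L = (18 + 156·x + 804·x^2 + 2736·x^3 + 4968·x^4 + 4320·x^5 + 1440·x^6) + (-1 - 12·x + 6·x^2 + 268·x^3 + 900·x^4 + 1368·x^5 + 1008·x^6 + 288·x^7)·Dx  (order 1).
h: a_k = 8, 144, 1056, 7808, 53280, 347712, 2213120, 13782528, 84515328, …
ICs: h(0) = 8.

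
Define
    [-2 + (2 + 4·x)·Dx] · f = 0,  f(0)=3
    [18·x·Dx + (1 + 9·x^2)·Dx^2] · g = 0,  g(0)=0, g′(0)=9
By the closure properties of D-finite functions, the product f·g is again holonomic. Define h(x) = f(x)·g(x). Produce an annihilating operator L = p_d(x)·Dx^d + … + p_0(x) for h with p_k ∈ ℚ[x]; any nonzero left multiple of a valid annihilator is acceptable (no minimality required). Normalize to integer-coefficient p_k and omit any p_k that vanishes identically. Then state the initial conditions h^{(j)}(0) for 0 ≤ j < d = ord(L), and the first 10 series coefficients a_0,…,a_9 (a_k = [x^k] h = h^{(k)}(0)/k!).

f: a_k = 3, 3, -3/2, 3/2, -15/8, 21/8, -63/16, 99/16, -1287/128, 2145/128, …
g: a_k = 0, 9, 0, -27, 0, 729/5, 0, -6561/7, 0, 6561, …
Product ⇒ symmetric product L₀, ord ≤ 2.
L = (3 - 18·x - 9·x^2) + (-2 + 14·x + 54·x^2 + 36·x^3)·Dx + (1 + 4·x + 13·x^2 + 36·x^3 + 36·x^4)·Dx^2  (order 2).
h: a_k = 0, 27, 27, -189/2, -135/2, 18441/40, 16821/40, -1688607/560, -1460673/560, 18664911/896, …
ICs: h(0) = 0, h′(0) = 27.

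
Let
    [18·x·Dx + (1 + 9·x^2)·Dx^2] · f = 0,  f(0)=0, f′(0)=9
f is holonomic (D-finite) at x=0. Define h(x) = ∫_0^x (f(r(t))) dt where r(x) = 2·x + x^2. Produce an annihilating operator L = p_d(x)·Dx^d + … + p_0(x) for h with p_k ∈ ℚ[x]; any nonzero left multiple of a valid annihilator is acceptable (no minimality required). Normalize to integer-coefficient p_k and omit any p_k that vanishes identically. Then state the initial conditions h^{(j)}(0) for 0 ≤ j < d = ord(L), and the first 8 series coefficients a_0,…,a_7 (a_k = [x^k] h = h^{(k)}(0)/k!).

L = (-1 + 72·x + 144·x^2 + 108·x^3 + 27·x^4)·Dx^2 + (1 + x + 36·x^2 + 72·x^3 + 45·x^4 + 9·x^5)·Dx^3  (order 3).
h: a_k = 0, 0, 9, 3, -54, -324/5, 3753/5, 11637/7, …
ICs: h(0) = 0, h′(0) = 0, h′′(0) = 18.

f: a_k = 0, 9, 0, -27, 0, 729/5, 0, -6561/7, …
Change of var in L_f (x↦r) gives L₀.
Integrate: L := L₀·Dx.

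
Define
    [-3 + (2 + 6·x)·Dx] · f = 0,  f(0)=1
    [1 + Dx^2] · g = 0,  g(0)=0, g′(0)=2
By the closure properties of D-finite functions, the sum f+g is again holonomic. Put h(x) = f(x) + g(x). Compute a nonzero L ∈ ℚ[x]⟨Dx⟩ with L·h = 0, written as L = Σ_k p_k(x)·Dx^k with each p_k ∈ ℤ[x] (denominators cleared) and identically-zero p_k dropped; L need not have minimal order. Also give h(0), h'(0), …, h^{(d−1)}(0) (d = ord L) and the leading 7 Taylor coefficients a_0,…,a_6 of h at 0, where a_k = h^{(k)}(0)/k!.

L = (-93 - 72·x - 108·x^2) + (-10 + 18·x + 216·x^2 + 216·x^3)·Dx + (-93 - 72·x - 108·x^2)·Dx^2 + (-10 + 18·x + 216·x^2 + 216·x^3)·Dx^3  (order 3).
h: a_k = 1, 7/2, -9/8, 65/48, -405/128, 25579/3840, -15309/1024, …
ICs: h(0) = 1, h′(0) = 7/2, h′′(0) = -9/4.

f: a_k = 1, 3/2, -9/8, 27/16, -405/128, 1701/256, -15309/1024, …
g: a_k = 0, 2, 0, -1/3, 0, 1/60, 0, …
L₀ := lclm(L_f,L_g); ord L₀ ≤ 1+2.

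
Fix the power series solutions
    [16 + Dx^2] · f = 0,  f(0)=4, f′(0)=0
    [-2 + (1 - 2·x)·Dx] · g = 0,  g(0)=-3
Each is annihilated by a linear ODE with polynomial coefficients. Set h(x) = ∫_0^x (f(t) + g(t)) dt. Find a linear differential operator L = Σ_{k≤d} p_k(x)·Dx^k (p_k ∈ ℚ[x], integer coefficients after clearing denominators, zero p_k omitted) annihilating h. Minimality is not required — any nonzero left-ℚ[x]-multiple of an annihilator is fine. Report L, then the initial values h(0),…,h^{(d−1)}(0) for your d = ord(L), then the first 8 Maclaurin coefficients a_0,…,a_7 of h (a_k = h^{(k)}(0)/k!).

f: a_k = 4, 0, -32, 0, 128/3, 0, -1024/45, 0, …
g: a_k = -3, -6, -12, -24, -48, -96, -192, -384, …
Weyl lclm of L_f,L_g ⇒ L₀ (ord ≤ 3).
∫: right-multiply L₀ by Dx.
L = (-160 + 256·x - 256·x^2)·Dx + (48 - 224·x + 384·x^2 - 256·x^3)·Dx^2 + (-10 + 16·x - 16·x^2)·Dx^3 + (3 - 14·x + 24·x^2 - 16·x^3)·Dx^4  (order 4).
h: a_k = 0, 1, -3, -44/3, -6, -16/15, -16, -9664/315, …
ICs: h(0) = 0, h′(0) = 1, h′′(0) = -6, h′′′(0) = -88.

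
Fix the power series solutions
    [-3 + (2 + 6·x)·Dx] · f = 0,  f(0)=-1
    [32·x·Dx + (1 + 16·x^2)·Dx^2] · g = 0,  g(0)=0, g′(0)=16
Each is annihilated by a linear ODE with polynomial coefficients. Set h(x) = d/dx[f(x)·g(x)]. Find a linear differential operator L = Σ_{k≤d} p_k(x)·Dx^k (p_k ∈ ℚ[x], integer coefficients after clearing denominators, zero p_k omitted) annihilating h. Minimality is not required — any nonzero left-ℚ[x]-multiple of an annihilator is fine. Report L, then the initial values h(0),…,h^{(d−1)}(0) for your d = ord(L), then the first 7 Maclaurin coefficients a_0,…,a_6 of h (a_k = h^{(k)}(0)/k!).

L = (303 + 5760·x - 7200·x^2 - 55296·x^3 - 20736·x^4) + (364 + 3780·x + 4992·x^2 - 64512·x^3 - 193536·x^4 - 82944·x^5)·Dx + (36 - 40·x - 828·x^2 - 4096·x^3 - 24192·x^4 - 55296·x^5 - 27648·x^6)·Dx^2  (order 2).
h: a_k = -16, -48, 310, 404, -34583/8, -285867/40, 22966919/320, …
ICs: h(0) = -16, h′(0) = -48.

f: a_k = -1, -3/2, 9/8, -27/16, 405/128, -1701/256, 15309/1024, …
g: a_k = 0, 16, 0, -256/3, 0, 4096/5, 0, …
h₀=f·g: eliminate ⇒ L₀, order ≤ 1·2.
Differentiate: ansatz ord ≤ ord L₀ ⇒ L.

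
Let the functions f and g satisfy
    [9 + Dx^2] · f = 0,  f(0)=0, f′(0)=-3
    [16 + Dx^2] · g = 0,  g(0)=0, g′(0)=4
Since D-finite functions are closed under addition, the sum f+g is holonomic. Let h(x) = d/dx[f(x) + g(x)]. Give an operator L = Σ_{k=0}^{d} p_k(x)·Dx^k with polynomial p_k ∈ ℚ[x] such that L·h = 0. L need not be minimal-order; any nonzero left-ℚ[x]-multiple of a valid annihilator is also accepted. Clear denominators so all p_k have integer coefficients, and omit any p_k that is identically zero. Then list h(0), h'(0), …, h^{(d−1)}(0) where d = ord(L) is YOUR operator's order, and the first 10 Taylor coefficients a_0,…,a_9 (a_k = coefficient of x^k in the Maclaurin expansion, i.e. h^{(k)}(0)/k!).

L = 144 + 25·Dx^2 + Dx^4  (order 4).
h: a_k = 1, 0, -37/2, 0, 781/24, 0, -14197/720, 0, 242461/40320, 0, …
ICs: h(0) = 1, h′(0) = 0, h′′(0) = -37, h′′′(0) = 0.

f: a_k = 0, -3, 0, 9/2, 0, -81/40, 0, 243/560, 0, -243/4480, …
g: a_k = 0, 4, 0, -32/3, 0, 128/15, 0, -1024/315, 0, 2048/2835, …
h₀=f+g: left-lcm gives L₀, ord ≤ 4.
h₀' ⇒ L via d/dx closure of L₀.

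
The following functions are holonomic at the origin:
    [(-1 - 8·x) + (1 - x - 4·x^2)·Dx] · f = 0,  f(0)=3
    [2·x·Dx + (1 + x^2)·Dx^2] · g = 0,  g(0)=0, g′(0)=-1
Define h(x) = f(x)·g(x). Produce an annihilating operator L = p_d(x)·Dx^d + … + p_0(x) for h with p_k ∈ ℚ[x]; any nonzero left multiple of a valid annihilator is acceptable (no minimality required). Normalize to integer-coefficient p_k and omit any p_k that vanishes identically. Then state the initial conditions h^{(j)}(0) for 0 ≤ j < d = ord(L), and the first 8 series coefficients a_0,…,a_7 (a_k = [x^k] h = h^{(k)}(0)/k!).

f: a_k = 3, 3, 15, 27, 87, 195, 543, 1323, …
g: a_k = 0, -1, 0, 1/3, 0, -1/5, 0, 1/7, …
L₀ := L_f ⊗_s L_g (sym. prod.), ord ≤ 2.
L = (8 + 2·x + 24·x^2) + (2 + 14·x + 4·x^2 + 24·x^3)·Dx + (-1 + x + 3·x^2 + x^3 + 4·x^4)·Dx^2  (order 2).
h: a_k = 0, -3, -3, -14, -26, -413/5, -933/5, -3616/7, …
ICs: h(0) = 0, h′(0) = -3.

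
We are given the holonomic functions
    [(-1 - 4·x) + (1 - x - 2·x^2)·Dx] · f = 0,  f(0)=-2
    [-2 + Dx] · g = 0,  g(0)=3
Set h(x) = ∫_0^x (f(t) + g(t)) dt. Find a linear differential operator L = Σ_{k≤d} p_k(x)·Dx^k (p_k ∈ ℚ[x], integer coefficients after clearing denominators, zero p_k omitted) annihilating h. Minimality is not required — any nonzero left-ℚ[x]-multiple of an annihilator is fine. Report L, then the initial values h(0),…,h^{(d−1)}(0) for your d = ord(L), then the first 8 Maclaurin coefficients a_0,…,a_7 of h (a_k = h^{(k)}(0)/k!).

L = (-8 - 12·x - 72·x^2 - 32·x^3)·Dx + (2 + 20·x + 36·x^2 - 16·x^3 - 16·x^4)·Dx^2 + (1 - 7·x + 16·x^3 + 8·x^4)·Dx^3  (order 3).
h: a_k = 0, 1, 2, 0, -3/2, -4, -103/15, -1286/105, …
ICs: h(0) = 0, h′(0) = 1, h′′(0) = 4.

f: a_k = -2, -2, -6, -10, -22, -42, -86, -170, …
g: a_k = 3, 6, 6, 4, 2, 4/5, 4/15, 8/105, …
L₀ := lclm(L_f,L_g); ord L₀ ≤ 1+1.
h=∫h₀ ⇒ L = L₀·Dx.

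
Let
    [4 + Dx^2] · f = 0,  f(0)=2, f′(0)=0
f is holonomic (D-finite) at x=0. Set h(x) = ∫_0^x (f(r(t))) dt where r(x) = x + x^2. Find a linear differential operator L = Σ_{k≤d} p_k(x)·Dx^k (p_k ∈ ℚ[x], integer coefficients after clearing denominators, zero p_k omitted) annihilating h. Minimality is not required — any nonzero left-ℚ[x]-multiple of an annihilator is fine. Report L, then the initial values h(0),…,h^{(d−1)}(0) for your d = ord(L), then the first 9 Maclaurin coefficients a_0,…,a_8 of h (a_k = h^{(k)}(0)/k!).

f: a_k = 2, 0, -4, 0, 4/3, 0, -8/45, 0, 4/315, …
Substitute x→r, Dx→(1/r')Dx; clear ⇒ L₀.
Integrate: L := L₀·Dx.
L = (4 + 24·x + 48·x^2 + 32·x^3)·Dx - 2·Dx^2 + (1 + 2·x)·Dx^3  (order 3).
h: a_k = 0, 2, 0, -4/3, -2, -8/15, 8/9, 352/315, 8/15, …
ICs: h(0) = 0, h′(0) = 2, h′′(0) = 0.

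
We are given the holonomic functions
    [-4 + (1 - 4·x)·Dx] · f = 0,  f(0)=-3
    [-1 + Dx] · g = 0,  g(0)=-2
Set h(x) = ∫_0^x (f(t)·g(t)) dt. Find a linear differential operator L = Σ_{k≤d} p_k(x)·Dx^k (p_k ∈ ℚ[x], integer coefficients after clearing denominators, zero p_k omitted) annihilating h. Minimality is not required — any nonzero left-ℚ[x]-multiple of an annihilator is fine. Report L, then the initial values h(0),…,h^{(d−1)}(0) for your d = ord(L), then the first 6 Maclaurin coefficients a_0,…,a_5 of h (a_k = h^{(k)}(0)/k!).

f: a_k = -3, -12, -48, -192, -768, -3072, …
g: a_k = -2, -2, -1, -1/3, -1/12, -1/60, …
f·g: L₀ = L_f ⊗_s L_g, ord ≤ 1·1.
h=∫₀ˣh₀: take L = L₀·Dx.
L = (5 - 4·x)·Dx + (-1 + 4·x)·Dx^2  (order 2).
h: a_k = 0, 6, 15, 41, 493/4, 7889/20, …
ICs: h(0) = 0, h′(0) = 6.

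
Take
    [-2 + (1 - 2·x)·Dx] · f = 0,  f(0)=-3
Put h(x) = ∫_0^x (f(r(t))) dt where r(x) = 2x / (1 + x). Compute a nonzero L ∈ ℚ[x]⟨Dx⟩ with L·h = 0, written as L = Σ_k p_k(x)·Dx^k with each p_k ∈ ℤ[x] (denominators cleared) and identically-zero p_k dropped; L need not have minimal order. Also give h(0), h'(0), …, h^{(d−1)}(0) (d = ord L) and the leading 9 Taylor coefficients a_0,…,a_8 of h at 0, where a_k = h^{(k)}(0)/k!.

f: a_k = -3, -6, -12, -24, -48, -96, -192, -384, -768, …
Substitute x→r, Dx→(1/r')Dx; clear ⇒ L₀.
h=∫h₀ ⇒ L = L₀·Dx.
L = 4·Dx + (-1 + 2·x + 3·x^2)·Dx^2  (order 2).
h: a_k = 0, -3, -6, -12, -27, -324/5, -162, -2916/7, -2187/2, …
ICs: h(0) = 0, h′(0) = -3.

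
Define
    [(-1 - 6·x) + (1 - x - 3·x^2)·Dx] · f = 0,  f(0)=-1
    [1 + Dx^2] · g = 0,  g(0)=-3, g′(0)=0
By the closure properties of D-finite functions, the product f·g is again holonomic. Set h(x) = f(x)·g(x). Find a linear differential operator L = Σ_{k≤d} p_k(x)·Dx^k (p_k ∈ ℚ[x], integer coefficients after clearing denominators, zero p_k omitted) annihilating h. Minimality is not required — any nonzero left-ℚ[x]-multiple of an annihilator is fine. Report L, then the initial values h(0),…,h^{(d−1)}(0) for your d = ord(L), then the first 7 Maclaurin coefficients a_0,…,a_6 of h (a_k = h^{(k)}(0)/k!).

f: a_k = -1, -1, -4, -7, -19, -40, -97, …
g: a_k = -3, 0, 3/2, 0, -1/8, 0, 1/240, …
h₀=f·g: eliminate ⇒ L₀, order ≤ 1·2.
L = (5 + x + 3·x^2) + (2 + 12·x)·Dx + (-1 + x + 3·x^2)·Dx^2  (order 2).
h: a_k = 3, 3, 21/2, 39/2, 409/8, 877/8, 63119/240, …
ICs: h(0) = 3, h′(0) = 3.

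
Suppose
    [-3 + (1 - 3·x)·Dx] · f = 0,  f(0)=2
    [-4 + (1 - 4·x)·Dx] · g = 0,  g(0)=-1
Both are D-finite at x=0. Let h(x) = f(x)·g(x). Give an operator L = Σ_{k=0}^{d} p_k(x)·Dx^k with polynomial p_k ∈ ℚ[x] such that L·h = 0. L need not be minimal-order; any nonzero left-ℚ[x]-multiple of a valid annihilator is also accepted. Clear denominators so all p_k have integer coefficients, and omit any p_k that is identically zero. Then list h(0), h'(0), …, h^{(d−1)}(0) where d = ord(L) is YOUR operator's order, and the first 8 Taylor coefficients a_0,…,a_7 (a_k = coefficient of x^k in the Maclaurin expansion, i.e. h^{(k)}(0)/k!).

f: a_k = 2, 6, 18, 54, 162, 486, 1458, 4374, …
g: a_k = -1, -4, -16, -64, -256, -1024, -4096, -16384, …
Product ⇒ symmetric product L₀, ord ≤ 1.
L = (-7 + 24·x) + (1 - 7·x + 12·x^2)·Dx  (order 1).
h: a_k = -2, -14, -74, -350, -1562, -6734, -28394, -117950, …
ICs: h(0) = -2.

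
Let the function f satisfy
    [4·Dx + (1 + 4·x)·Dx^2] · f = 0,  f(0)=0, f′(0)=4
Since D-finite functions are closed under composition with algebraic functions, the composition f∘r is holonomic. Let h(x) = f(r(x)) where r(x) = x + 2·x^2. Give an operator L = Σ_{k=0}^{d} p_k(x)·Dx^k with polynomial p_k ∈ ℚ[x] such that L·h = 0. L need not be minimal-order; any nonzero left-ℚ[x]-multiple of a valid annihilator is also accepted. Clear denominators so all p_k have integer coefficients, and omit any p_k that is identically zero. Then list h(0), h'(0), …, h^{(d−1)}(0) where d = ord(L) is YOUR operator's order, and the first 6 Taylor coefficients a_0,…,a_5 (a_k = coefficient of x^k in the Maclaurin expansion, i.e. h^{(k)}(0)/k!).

f: a_k = 0, 4, -8, 64/3, -64, 1024/5, …
f∘r: x↦r, Dx↦Dx/r' in L_f ⇒ L₀.
L = (16·x + 32·x^2)·Dx + (1 + 8·x + 24·x^2 + 32·x^3)·Dx^2  (order 2).
h: a_k = 0, 4, 0, -32/3, 32, -256/5, …
ICs: h(0) = 0, h′(0) = 4.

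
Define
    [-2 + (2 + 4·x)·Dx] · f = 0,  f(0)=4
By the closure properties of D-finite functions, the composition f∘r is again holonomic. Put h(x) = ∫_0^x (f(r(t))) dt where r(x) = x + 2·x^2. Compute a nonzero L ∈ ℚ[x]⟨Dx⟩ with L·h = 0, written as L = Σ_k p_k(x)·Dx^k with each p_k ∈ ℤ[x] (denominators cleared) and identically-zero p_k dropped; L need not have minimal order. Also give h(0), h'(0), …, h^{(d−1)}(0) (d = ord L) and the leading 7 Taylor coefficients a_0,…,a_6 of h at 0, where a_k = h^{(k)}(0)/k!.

L = (-1 - 4·x)·Dx + (1 + 2·x + 4·x^2)·Dx^2  (order 2).
h: a_k = 0, 4, 2, 2, -3/2, 3/10, 5/4, …
ICs: h(0) = 0, h′(0) = 4.

f: a_k = 4, 4, -2, 2, -5/2, 7/2, -21/4, …
Change of var in L_f (x↦r) gives L₀.
Integrate: L := L₀·Dx.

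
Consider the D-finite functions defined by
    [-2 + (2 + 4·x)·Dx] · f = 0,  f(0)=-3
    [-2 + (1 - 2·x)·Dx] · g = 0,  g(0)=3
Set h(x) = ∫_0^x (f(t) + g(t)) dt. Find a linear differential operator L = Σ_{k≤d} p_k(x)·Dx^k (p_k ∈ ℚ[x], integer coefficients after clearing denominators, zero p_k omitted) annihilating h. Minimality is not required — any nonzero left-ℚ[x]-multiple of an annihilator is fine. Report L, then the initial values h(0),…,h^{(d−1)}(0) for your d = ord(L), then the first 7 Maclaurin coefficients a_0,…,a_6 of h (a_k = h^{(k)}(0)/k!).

f: a_k = -3, -3, 3/2, -3/2, 15/8, -21/8, 63/16, …
g: a_k = 3, 6, 12, 24, 48, 96, 192, …
h₀=f+g: left-lcm gives L₀, ord ≤ 2.
h=∫h₀ ⇒ L = L₀·Dx.
L = (10 + 12·x)·Dx + (-9 - 28·x - 36·x^2)·Dx^2 + (1 + 6·x - 4·x^2 - 24·x^3)·Dx^3  (order 3).
h: a_k = 0, 0, 3/2, 9/2, 45/8, 399/40, 249/16, …
ICs: h(0) = 0, h′(0) = 0, h′′(0) = 3.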